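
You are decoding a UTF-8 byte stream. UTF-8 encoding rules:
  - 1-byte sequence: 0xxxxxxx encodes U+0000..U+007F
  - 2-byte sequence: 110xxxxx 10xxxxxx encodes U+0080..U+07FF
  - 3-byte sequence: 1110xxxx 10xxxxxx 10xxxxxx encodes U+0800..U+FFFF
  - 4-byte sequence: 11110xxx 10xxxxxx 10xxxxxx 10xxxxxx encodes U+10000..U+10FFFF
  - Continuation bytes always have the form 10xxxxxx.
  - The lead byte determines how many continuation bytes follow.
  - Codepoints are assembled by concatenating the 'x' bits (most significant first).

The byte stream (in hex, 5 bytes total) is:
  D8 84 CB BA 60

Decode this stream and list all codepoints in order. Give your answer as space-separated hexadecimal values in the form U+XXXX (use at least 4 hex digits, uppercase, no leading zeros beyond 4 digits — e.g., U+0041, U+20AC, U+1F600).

Answer: U+0604 U+02FA U+0060

Derivation:
Byte[0]=D8: 2-byte lead, need 1 cont bytes. acc=0x18
Byte[1]=84: continuation. acc=(acc<<6)|0x04=0x604
Completed: cp=U+0604 (starts at byte 0)
Byte[2]=CB: 2-byte lead, need 1 cont bytes. acc=0xB
Byte[3]=BA: continuation. acc=(acc<<6)|0x3A=0x2FA
Completed: cp=U+02FA (starts at byte 2)
Byte[4]=60: 1-byte ASCII. cp=U+0060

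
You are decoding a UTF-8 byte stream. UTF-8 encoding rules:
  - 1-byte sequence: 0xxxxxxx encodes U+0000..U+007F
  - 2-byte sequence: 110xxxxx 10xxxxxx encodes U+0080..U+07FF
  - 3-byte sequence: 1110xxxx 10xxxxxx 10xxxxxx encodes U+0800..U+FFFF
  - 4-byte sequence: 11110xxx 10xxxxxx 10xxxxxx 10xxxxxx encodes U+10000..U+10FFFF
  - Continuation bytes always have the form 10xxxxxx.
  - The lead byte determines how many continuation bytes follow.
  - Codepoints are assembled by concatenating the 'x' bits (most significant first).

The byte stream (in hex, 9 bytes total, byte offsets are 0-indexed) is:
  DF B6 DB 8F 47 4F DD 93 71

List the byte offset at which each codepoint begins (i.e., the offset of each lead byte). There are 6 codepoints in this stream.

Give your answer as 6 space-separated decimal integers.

Byte[0]=DF: 2-byte lead, need 1 cont bytes. acc=0x1F
Byte[1]=B6: continuation. acc=(acc<<6)|0x36=0x7F6
Completed: cp=U+07F6 (starts at byte 0)
Byte[2]=DB: 2-byte lead, need 1 cont bytes. acc=0x1B
Byte[3]=8F: continuation. acc=(acc<<6)|0x0F=0x6CF
Completed: cp=U+06CF (starts at byte 2)
Byte[4]=47: 1-byte ASCII. cp=U+0047
Byte[5]=4F: 1-byte ASCII. cp=U+004F
Byte[6]=DD: 2-byte lead, need 1 cont bytes. acc=0x1D
Byte[7]=93: continuation. acc=(acc<<6)|0x13=0x753
Completed: cp=U+0753 (starts at byte 6)
Byte[8]=71: 1-byte ASCII. cp=U+0071

Answer: 0 2 4 5 6 8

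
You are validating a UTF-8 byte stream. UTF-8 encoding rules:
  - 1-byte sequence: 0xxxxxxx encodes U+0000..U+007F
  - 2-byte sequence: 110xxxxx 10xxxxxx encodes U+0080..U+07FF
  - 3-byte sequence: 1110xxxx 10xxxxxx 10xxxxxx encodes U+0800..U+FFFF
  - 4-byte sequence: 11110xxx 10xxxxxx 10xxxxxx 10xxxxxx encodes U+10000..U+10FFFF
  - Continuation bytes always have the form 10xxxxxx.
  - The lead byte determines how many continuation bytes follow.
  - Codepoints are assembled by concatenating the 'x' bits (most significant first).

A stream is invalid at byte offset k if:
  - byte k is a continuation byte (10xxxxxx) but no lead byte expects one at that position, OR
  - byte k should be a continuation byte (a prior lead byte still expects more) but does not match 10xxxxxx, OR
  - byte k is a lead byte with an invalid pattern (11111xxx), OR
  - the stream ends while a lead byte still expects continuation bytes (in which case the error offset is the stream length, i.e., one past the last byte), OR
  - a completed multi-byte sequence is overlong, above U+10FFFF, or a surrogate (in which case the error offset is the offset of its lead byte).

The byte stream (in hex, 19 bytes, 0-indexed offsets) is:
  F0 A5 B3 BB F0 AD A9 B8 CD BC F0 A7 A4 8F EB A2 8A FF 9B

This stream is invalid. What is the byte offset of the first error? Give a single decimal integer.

Answer: 17

Derivation:
Byte[0]=F0: 4-byte lead, need 3 cont bytes. acc=0x0
Byte[1]=A5: continuation. acc=(acc<<6)|0x25=0x25
Byte[2]=B3: continuation. acc=(acc<<6)|0x33=0x973
Byte[3]=BB: continuation. acc=(acc<<6)|0x3B=0x25CFB
Completed: cp=U+25CFB (starts at byte 0)
Byte[4]=F0: 4-byte lead, need 3 cont bytes. acc=0x0
Byte[5]=AD: continuation. acc=(acc<<6)|0x2D=0x2D
Byte[6]=A9: continuation. acc=(acc<<6)|0x29=0xB69
Byte[7]=B8: continuation. acc=(acc<<6)|0x38=0x2DA78
Completed: cp=U+2DA78 (starts at byte 4)
Byte[8]=CD: 2-byte lead, need 1 cont bytes. acc=0xD
Byte[9]=BC: continuation. acc=(acc<<6)|0x3C=0x37C
Completed: cp=U+037C (starts at byte 8)
Byte[10]=F0: 4-byte lead, need 3 cont bytes. acc=0x0
Byte[11]=A7: continuation. acc=(acc<<6)|0x27=0x27
Byte[12]=A4: continuation. acc=(acc<<6)|0x24=0x9E4
Byte[13]=8F: continuation. acc=(acc<<6)|0x0F=0x2790F
Completed: cp=U+2790F (starts at byte 10)
Byte[14]=EB: 3-byte lead, need 2 cont bytes. acc=0xB
Byte[15]=A2: continuation. acc=(acc<<6)|0x22=0x2E2
Byte[16]=8A: continuation. acc=(acc<<6)|0x0A=0xB88A
Completed: cp=U+B88A (starts at byte 14)
Byte[17]=FF: INVALID lead byte (not 0xxx/110x/1110/11110)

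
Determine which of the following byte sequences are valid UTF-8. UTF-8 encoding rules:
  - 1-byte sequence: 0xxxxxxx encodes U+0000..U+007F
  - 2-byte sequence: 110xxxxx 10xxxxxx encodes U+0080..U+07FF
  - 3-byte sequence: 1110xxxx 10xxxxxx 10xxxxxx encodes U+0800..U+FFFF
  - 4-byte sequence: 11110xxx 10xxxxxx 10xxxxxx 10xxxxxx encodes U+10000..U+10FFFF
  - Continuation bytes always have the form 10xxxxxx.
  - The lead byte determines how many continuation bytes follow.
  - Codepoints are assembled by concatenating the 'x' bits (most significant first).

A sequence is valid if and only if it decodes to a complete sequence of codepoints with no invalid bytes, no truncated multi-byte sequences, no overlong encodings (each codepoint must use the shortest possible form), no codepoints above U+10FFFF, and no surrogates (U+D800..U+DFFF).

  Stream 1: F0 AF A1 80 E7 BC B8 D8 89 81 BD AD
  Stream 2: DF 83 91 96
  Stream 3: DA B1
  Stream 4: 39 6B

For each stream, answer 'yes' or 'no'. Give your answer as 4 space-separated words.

Answer: no no yes yes

Derivation:
Stream 1: error at byte offset 9. INVALID
Stream 2: error at byte offset 2. INVALID
Stream 3: decodes cleanly. VALID
Stream 4: decodes cleanly. VALID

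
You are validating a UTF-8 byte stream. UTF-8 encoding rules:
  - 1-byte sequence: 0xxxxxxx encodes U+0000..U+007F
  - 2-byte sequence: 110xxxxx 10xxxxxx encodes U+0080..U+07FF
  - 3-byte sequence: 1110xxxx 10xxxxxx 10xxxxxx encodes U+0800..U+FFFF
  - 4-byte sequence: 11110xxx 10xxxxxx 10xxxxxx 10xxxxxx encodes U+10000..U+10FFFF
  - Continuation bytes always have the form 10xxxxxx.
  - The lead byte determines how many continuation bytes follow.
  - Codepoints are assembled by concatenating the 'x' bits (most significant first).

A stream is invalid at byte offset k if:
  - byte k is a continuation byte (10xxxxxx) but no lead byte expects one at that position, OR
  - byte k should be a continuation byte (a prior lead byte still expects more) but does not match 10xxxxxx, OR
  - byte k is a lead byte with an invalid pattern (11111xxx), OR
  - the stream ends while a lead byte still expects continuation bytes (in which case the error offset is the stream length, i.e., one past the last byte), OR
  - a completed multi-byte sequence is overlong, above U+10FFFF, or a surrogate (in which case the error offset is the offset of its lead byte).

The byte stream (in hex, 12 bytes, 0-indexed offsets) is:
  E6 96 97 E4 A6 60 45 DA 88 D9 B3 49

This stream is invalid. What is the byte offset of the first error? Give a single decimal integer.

Answer: 5

Derivation:
Byte[0]=E6: 3-byte lead, need 2 cont bytes. acc=0x6
Byte[1]=96: continuation. acc=(acc<<6)|0x16=0x196
Byte[2]=97: continuation. acc=(acc<<6)|0x17=0x6597
Completed: cp=U+6597 (starts at byte 0)
Byte[3]=E4: 3-byte lead, need 2 cont bytes. acc=0x4
Byte[4]=A6: continuation. acc=(acc<<6)|0x26=0x126
Byte[5]=60: expected 10xxxxxx continuation. INVALID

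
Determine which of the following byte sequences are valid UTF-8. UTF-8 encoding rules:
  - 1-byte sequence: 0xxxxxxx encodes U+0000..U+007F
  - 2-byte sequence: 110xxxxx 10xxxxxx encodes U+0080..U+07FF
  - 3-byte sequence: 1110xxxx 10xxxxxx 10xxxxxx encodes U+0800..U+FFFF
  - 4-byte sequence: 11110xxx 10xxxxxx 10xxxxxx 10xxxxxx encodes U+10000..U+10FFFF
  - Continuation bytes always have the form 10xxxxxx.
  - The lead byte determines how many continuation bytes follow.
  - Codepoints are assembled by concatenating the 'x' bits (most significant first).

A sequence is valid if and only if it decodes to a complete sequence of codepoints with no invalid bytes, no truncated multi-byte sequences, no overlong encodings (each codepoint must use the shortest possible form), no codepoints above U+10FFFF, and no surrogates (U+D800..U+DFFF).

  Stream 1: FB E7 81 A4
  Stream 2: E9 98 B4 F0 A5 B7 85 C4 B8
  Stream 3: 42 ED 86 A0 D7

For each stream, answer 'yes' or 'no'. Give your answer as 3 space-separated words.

Stream 1: error at byte offset 0. INVALID
Stream 2: decodes cleanly. VALID
Stream 3: error at byte offset 5. INVALID

Answer: no yes no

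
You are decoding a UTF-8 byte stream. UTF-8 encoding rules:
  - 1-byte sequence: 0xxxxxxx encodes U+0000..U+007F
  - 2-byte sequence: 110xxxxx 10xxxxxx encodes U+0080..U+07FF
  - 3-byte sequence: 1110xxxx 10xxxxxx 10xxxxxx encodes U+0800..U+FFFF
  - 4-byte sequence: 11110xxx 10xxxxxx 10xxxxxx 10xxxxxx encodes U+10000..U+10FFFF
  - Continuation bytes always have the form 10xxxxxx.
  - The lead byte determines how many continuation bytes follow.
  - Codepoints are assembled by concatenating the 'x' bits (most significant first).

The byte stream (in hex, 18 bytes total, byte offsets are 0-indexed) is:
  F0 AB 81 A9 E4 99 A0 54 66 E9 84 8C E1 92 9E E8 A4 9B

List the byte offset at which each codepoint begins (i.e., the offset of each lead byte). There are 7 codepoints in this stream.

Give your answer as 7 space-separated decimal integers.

Answer: 0 4 7 8 9 12 15

Derivation:
Byte[0]=F0: 4-byte lead, need 3 cont bytes. acc=0x0
Byte[1]=AB: continuation. acc=(acc<<6)|0x2B=0x2B
Byte[2]=81: continuation. acc=(acc<<6)|0x01=0xAC1
Byte[3]=A9: continuation. acc=(acc<<6)|0x29=0x2B069
Completed: cp=U+2B069 (starts at byte 0)
Byte[4]=E4: 3-byte lead, need 2 cont bytes. acc=0x4
Byte[5]=99: continuation. acc=(acc<<6)|0x19=0x119
Byte[6]=A0: continuation. acc=(acc<<6)|0x20=0x4660
Completed: cp=U+4660 (starts at byte 4)
Byte[7]=54: 1-byte ASCII. cp=U+0054
Byte[8]=66: 1-byte ASCII. cp=U+0066
Byte[9]=E9: 3-byte lead, need 2 cont bytes. acc=0x9
Byte[10]=84: continuation. acc=(acc<<6)|0x04=0x244
Byte[11]=8C: continuation. acc=(acc<<6)|0x0C=0x910C
Completed: cp=U+910C (starts at byte 9)
Byte[12]=E1: 3-byte lead, need 2 cont bytes. acc=0x1
Byte[13]=92: continuation. acc=(acc<<6)|0x12=0x52
Byte[14]=9E: continuation. acc=(acc<<6)|0x1E=0x149E
Completed: cp=U+149E (starts at byte 12)
Byte[15]=E8: 3-byte lead, need 2 cont bytes. acc=0x8
Byte[16]=A4: continuation. acc=(acc<<6)|0x24=0x224
Byte[17]=9B: continuation. acc=(acc<<6)|0x1B=0x891B
Completed: cp=U+891B (starts at byte 15)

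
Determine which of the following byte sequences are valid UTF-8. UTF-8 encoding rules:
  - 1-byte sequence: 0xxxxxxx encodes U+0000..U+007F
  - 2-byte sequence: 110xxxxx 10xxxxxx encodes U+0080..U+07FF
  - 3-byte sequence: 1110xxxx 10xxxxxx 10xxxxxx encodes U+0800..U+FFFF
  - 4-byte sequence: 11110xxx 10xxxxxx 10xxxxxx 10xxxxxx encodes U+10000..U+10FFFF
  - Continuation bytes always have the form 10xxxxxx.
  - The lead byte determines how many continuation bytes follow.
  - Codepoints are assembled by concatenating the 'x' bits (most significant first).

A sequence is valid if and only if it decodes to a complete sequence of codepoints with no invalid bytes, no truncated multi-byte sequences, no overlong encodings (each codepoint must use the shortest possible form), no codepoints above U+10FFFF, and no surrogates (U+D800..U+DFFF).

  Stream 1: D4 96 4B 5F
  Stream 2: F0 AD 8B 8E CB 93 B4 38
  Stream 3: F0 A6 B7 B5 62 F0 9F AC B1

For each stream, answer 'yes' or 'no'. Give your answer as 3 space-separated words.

Answer: yes no yes

Derivation:
Stream 1: decodes cleanly. VALID
Stream 2: error at byte offset 6. INVALID
Stream 3: decodes cleanly. VALID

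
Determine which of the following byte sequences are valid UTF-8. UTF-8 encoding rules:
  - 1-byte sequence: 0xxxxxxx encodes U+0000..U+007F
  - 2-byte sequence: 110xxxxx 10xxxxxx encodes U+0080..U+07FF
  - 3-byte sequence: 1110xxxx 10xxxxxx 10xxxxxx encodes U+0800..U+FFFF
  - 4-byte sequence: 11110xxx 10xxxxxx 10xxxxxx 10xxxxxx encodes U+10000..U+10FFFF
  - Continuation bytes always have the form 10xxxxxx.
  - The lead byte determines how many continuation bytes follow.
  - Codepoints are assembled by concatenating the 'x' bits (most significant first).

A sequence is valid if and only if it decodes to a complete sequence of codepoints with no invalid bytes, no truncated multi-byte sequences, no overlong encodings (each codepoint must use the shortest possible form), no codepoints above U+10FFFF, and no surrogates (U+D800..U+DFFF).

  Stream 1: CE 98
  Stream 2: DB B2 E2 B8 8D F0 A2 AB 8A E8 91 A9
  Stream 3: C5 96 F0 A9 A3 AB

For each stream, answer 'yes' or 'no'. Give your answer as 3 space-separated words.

Answer: yes yes yes

Derivation:
Stream 1: decodes cleanly. VALID
Stream 2: decodes cleanly. VALID
Stream 3: decodes cleanly. VALID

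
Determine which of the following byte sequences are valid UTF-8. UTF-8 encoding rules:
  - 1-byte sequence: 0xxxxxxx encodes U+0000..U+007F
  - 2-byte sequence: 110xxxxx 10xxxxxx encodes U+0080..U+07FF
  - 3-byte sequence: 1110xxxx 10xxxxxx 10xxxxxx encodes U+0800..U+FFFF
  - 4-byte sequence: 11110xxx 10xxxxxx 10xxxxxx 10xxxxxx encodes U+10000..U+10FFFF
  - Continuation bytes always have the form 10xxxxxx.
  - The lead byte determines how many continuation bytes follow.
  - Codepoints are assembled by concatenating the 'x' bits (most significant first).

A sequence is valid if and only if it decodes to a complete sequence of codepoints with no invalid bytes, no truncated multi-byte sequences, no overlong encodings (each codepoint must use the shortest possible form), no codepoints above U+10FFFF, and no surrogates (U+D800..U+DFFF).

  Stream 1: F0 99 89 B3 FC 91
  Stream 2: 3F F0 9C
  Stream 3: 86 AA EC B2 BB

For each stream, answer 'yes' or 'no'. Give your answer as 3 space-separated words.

Answer: no no no

Derivation:
Stream 1: error at byte offset 4. INVALID
Stream 2: error at byte offset 3. INVALID
Stream 3: error at byte offset 0. INVALID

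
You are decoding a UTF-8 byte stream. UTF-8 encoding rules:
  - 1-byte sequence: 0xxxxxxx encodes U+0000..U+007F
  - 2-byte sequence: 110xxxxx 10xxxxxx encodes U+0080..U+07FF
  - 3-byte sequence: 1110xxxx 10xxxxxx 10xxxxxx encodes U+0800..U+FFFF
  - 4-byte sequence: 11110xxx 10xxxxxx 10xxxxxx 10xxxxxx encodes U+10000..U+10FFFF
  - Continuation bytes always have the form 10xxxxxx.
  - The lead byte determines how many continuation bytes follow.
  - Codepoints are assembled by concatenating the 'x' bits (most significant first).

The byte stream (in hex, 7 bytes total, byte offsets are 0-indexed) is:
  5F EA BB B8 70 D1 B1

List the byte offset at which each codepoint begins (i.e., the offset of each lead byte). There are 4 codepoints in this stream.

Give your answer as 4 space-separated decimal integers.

Byte[0]=5F: 1-byte ASCII. cp=U+005F
Byte[1]=EA: 3-byte lead, need 2 cont bytes. acc=0xA
Byte[2]=BB: continuation. acc=(acc<<6)|0x3B=0x2BB
Byte[3]=B8: continuation. acc=(acc<<6)|0x38=0xAEF8
Completed: cp=U+AEF8 (starts at byte 1)
Byte[4]=70: 1-byte ASCII. cp=U+0070
Byte[5]=D1: 2-byte lead, need 1 cont bytes. acc=0x11
Byte[6]=B1: continuation. acc=(acc<<6)|0x31=0x471
Completed: cp=U+0471 (starts at byte 5)

Answer: 0 1 4 5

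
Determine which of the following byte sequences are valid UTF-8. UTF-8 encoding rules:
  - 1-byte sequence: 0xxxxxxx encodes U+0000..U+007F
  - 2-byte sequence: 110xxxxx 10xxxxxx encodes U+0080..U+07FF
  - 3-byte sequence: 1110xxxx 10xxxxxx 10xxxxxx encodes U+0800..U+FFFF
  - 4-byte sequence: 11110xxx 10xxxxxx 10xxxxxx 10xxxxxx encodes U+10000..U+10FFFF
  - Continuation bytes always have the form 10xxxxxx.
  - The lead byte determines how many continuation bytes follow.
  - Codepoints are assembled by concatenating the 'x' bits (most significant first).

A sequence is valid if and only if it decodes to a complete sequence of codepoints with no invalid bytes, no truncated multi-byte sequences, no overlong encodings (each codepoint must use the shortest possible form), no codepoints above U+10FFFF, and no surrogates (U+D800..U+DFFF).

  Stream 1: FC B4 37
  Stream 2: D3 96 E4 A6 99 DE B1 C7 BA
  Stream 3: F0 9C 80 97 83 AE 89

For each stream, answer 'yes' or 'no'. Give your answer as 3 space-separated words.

Stream 1: error at byte offset 0. INVALID
Stream 2: decodes cleanly. VALID
Stream 3: error at byte offset 4. INVALID

Answer: no yes no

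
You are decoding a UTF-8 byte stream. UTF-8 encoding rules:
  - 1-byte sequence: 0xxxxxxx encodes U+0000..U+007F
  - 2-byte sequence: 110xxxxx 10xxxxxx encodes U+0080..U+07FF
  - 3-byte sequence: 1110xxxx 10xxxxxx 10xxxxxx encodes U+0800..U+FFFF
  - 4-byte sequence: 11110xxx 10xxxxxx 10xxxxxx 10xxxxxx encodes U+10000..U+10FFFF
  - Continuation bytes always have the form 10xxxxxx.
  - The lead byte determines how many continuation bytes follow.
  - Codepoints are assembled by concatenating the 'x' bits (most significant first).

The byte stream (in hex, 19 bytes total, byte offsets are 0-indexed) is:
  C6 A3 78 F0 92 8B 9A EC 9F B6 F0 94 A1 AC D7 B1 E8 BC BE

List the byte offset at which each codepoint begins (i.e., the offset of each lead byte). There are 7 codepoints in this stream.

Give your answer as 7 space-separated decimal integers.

Answer: 0 2 3 7 10 14 16

Derivation:
Byte[0]=C6: 2-byte lead, need 1 cont bytes. acc=0x6
Byte[1]=A3: continuation. acc=(acc<<6)|0x23=0x1A3
Completed: cp=U+01A3 (starts at byte 0)
Byte[2]=78: 1-byte ASCII. cp=U+0078
Byte[3]=F0: 4-byte lead, need 3 cont bytes. acc=0x0
Byte[4]=92: continuation. acc=(acc<<6)|0x12=0x12
Byte[5]=8B: continuation. acc=(acc<<6)|0x0B=0x48B
Byte[6]=9A: continuation. acc=(acc<<6)|0x1A=0x122DA
Completed: cp=U+122DA (starts at byte 3)
Byte[7]=EC: 3-byte lead, need 2 cont bytes. acc=0xC
Byte[8]=9F: continuation. acc=(acc<<6)|0x1F=0x31F
Byte[9]=B6: continuation. acc=(acc<<6)|0x36=0xC7F6
Completed: cp=U+C7F6 (starts at byte 7)
Byte[10]=F0: 4-byte lead, need 3 cont bytes. acc=0x0
Byte[11]=94: continuation. acc=(acc<<6)|0x14=0x14
Byte[12]=A1: continuation. acc=(acc<<6)|0x21=0x521
Byte[13]=AC: continuation. acc=(acc<<6)|0x2C=0x1486C
Completed: cp=U+1486C (starts at byte 10)
Byte[14]=D7: 2-byte lead, need 1 cont bytes. acc=0x17
Byte[15]=B1: continuation. acc=(acc<<6)|0x31=0x5F1
Completed: cp=U+05F1 (starts at byte 14)
Byte[16]=E8: 3-byte lead, need 2 cont bytes. acc=0x8
Byte[17]=BC: continuation. acc=(acc<<6)|0x3C=0x23C
Byte[18]=BE: continuation. acc=(acc<<6)|0x3E=0x8F3E
Completed: cp=U+8F3E (starts at byte 16)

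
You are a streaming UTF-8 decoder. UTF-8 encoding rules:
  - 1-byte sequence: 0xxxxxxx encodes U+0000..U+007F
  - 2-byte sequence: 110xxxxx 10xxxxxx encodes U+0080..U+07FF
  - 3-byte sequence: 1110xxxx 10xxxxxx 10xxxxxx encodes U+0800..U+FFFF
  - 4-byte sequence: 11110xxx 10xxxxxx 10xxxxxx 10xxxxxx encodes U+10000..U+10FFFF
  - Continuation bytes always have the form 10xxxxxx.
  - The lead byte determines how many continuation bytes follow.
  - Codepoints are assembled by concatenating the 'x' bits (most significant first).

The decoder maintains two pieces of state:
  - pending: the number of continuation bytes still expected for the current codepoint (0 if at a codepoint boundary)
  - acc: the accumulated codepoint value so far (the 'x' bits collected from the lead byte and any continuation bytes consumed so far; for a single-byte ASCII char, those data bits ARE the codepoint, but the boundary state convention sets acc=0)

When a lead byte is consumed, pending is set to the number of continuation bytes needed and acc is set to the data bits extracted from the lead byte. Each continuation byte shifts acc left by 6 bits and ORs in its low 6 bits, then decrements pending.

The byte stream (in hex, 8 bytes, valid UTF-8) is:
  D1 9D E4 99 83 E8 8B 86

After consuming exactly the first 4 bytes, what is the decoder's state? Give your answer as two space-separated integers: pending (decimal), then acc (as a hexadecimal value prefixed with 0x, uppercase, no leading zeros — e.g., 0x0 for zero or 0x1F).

Byte[0]=D1: 2-byte lead. pending=1, acc=0x11
Byte[1]=9D: continuation. acc=(acc<<6)|0x1D=0x45D, pending=0
Byte[2]=E4: 3-byte lead. pending=2, acc=0x4
Byte[3]=99: continuation. acc=(acc<<6)|0x19=0x119, pending=1

Answer: 1 0x119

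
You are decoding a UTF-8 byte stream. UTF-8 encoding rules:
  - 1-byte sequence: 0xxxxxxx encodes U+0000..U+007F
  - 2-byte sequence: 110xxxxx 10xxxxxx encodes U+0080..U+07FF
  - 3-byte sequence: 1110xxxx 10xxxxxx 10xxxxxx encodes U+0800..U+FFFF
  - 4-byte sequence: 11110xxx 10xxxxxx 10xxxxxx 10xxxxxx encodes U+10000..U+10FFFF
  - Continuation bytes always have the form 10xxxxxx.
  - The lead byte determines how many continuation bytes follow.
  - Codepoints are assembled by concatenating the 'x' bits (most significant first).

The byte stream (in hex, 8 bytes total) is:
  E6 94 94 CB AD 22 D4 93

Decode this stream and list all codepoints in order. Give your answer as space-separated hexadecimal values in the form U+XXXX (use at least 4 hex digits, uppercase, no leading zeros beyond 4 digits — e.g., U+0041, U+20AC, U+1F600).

Byte[0]=E6: 3-byte lead, need 2 cont bytes. acc=0x6
Byte[1]=94: continuation. acc=(acc<<6)|0x14=0x194
Byte[2]=94: continuation. acc=(acc<<6)|0x14=0x6514
Completed: cp=U+6514 (starts at byte 0)
Byte[3]=CB: 2-byte lead, need 1 cont bytes. acc=0xB
Byte[4]=AD: continuation. acc=(acc<<6)|0x2D=0x2ED
Completed: cp=U+02ED (starts at byte 3)
Byte[5]=22: 1-byte ASCII. cp=U+0022
Byte[6]=D4: 2-byte lead, need 1 cont bytes. acc=0x14
Byte[7]=93: continuation. acc=(acc<<6)|0x13=0x513
Completed: cp=U+0513 (starts at byte 6)

Answer: U+6514 U+02ED U+0022 U+0513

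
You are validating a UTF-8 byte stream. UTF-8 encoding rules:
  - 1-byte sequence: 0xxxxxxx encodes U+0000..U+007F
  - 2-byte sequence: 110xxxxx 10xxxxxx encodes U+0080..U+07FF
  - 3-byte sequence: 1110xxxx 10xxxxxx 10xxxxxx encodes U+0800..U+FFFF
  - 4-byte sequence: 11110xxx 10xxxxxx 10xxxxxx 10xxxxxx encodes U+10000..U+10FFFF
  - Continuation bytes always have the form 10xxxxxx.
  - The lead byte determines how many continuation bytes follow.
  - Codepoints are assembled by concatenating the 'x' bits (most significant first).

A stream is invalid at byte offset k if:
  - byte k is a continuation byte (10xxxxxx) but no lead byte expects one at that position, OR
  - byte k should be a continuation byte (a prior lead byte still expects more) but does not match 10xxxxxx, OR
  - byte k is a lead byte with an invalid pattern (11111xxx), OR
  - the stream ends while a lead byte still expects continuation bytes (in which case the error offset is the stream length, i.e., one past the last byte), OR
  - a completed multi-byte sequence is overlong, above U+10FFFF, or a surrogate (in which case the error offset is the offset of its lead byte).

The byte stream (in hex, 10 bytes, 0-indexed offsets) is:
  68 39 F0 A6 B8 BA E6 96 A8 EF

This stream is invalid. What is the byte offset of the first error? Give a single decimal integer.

Answer: 10

Derivation:
Byte[0]=68: 1-byte ASCII. cp=U+0068
Byte[1]=39: 1-byte ASCII. cp=U+0039
Byte[2]=F0: 4-byte lead, need 3 cont bytes. acc=0x0
Byte[3]=A6: continuation. acc=(acc<<6)|0x26=0x26
Byte[4]=B8: continuation. acc=(acc<<6)|0x38=0x9B8
Byte[5]=BA: continuation. acc=(acc<<6)|0x3A=0x26E3A
Completed: cp=U+26E3A (starts at byte 2)
Byte[6]=E6: 3-byte lead, need 2 cont bytes. acc=0x6
Byte[7]=96: continuation. acc=(acc<<6)|0x16=0x196
Byte[8]=A8: continuation. acc=(acc<<6)|0x28=0x65A8
Completed: cp=U+65A8 (starts at byte 6)
Byte[9]=EF: 3-byte lead, need 2 cont bytes. acc=0xF
Byte[10]: stream ended, expected continuation. INVALID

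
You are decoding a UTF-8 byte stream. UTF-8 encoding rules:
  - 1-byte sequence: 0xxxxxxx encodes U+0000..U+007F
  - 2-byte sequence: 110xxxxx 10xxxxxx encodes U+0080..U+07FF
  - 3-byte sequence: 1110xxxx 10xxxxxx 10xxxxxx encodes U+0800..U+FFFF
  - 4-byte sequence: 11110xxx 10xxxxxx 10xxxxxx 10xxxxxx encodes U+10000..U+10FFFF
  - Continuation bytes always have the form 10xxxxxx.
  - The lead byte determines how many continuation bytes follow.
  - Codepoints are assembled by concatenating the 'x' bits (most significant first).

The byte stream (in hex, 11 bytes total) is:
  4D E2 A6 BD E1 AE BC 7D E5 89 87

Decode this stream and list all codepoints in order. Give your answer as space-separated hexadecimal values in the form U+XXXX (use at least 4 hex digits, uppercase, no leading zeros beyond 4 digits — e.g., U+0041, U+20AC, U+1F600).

Byte[0]=4D: 1-byte ASCII. cp=U+004D
Byte[1]=E2: 3-byte lead, need 2 cont bytes. acc=0x2
Byte[2]=A6: continuation. acc=(acc<<6)|0x26=0xA6
Byte[3]=BD: continuation. acc=(acc<<6)|0x3D=0x29BD
Completed: cp=U+29BD (starts at byte 1)
Byte[4]=E1: 3-byte lead, need 2 cont bytes. acc=0x1
Byte[5]=AE: continuation. acc=(acc<<6)|0x2E=0x6E
Byte[6]=BC: continuation. acc=(acc<<6)|0x3C=0x1BBC
Completed: cp=U+1BBC (starts at byte 4)
Byte[7]=7D: 1-byte ASCII. cp=U+007D
Byte[8]=E5: 3-byte lead, need 2 cont bytes. acc=0x5
Byte[9]=89: continuation. acc=(acc<<6)|0x09=0x149
Byte[10]=87: continuation. acc=(acc<<6)|0x07=0x5247
Completed: cp=U+5247 (starts at byte 8)

Answer: U+004D U+29BD U+1BBC U+007D U+5247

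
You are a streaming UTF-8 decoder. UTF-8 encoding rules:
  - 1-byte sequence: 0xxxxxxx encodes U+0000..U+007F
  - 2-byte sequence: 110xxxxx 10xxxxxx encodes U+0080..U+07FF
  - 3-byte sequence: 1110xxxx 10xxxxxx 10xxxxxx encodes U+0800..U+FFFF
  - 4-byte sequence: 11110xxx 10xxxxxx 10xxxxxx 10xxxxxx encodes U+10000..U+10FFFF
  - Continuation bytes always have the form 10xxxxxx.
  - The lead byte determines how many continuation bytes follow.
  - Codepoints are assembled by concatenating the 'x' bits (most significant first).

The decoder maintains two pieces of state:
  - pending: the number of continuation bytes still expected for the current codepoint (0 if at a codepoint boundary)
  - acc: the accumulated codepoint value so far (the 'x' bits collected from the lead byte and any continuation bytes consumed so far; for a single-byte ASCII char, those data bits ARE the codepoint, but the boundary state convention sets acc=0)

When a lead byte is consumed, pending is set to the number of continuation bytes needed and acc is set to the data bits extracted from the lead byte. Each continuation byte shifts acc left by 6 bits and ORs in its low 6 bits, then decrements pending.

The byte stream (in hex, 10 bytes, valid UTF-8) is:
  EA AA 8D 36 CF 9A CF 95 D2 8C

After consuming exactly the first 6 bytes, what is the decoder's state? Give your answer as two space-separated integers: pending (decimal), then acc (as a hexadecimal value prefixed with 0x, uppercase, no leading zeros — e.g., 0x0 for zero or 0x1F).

Byte[0]=EA: 3-byte lead. pending=2, acc=0xA
Byte[1]=AA: continuation. acc=(acc<<6)|0x2A=0x2AA, pending=1
Byte[2]=8D: continuation. acc=(acc<<6)|0x0D=0xAA8D, pending=0
Byte[3]=36: 1-byte. pending=0, acc=0x0
Byte[4]=CF: 2-byte lead. pending=1, acc=0xF
Byte[5]=9A: continuation. acc=(acc<<6)|0x1A=0x3DA, pending=0

Answer: 0 0x3DA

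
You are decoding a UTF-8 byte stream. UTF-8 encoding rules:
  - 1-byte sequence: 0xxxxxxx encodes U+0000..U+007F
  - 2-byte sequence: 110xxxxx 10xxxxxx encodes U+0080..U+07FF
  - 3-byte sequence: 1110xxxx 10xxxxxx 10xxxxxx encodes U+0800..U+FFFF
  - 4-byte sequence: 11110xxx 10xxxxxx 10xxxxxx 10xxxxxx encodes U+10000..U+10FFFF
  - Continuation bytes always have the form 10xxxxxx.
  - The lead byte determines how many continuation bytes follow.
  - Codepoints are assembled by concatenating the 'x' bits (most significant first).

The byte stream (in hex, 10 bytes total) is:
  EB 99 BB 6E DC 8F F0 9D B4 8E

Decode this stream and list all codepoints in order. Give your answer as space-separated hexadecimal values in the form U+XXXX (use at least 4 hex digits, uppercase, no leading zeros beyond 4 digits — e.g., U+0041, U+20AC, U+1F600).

Answer: U+B67B U+006E U+070F U+1DD0E

Derivation:
Byte[0]=EB: 3-byte lead, need 2 cont bytes. acc=0xB
Byte[1]=99: continuation. acc=(acc<<6)|0x19=0x2D9
Byte[2]=BB: continuation. acc=(acc<<6)|0x3B=0xB67B
Completed: cp=U+B67B (starts at byte 0)
Byte[3]=6E: 1-byte ASCII. cp=U+006E
Byte[4]=DC: 2-byte lead, need 1 cont bytes. acc=0x1C
Byte[5]=8F: continuation. acc=(acc<<6)|0x0F=0x70F
Completed: cp=U+070F (starts at byte 4)
Byte[6]=F0: 4-byte lead, need 3 cont bytes. acc=0x0
Byte[7]=9D: continuation. acc=(acc<<6)|0x1D=0x1D
Byte[8]=B4: continuation. acc=(acc<<6)|0x34=0x774
Byte[9]=8E: continuation. acc=(acc<<6)|0x0E=0x1DD0E
Completed: cp=U+1DD0E (starts at byte 6)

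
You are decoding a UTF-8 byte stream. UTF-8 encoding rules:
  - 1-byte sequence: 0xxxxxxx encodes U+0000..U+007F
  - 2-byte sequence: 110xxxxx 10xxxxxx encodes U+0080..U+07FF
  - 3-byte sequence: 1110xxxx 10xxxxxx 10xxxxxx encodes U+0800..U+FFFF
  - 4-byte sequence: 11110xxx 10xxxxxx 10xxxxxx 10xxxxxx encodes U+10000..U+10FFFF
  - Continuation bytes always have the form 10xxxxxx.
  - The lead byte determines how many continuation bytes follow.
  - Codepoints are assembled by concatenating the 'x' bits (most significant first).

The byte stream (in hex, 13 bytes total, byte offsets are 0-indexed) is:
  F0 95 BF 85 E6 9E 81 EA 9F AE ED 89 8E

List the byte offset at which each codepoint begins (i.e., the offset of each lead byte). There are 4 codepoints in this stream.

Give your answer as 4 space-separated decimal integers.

Answer: 0 4 7 10

Derivation:
Byte[0]=F0: 4-byte lead, need 3 cont bytes. acc=0x0
Byte[1]=95: continuation. acc=(acc<<6)|0x15=0x15
Byte[2]=BF: continuation. acc=(acc<<6)|0x3F=0x57F
Byte[3]=85: continuation. acc=(acc<<6)|0x05=0x15FC5
Completed: cp=U+15FC5 (starts at byte 0)
Byte[4]=E6: 3-byte lead, need 2 cont bytes. acc=0x6
Byte[5]=9E: continuation. acc=(acc<<6)|0x1E=0x19E
Byte[6]=81: continuation. acc=(acc<<6)|0x01=0x6781
Completed: cp=U+6781 (starts at byte 4)
Byte[7]=EA: 3-byte lead, need 2 cont bytes. acc=0xA
Byte[8]=9F: continuation. acc=(acc<<6)|0x1F=0x29F
Byte[9]=AE: continuation. acc=(acc<<6)|0x2E=0xA7EE
Completed: cp=U+A7EE (starts at byte 7)
Byte[10]=ED: 3-byte lead, need 2 cont bytes. acc=0xD
Byte[11]=89: continuation. acc=(acc<<6)|0x09=0x349
Byte[12]=8E: continuation. acc=(acc<<6)|0x0E=0xD24E
Completed: cp=U+D24E (starts at byte 10)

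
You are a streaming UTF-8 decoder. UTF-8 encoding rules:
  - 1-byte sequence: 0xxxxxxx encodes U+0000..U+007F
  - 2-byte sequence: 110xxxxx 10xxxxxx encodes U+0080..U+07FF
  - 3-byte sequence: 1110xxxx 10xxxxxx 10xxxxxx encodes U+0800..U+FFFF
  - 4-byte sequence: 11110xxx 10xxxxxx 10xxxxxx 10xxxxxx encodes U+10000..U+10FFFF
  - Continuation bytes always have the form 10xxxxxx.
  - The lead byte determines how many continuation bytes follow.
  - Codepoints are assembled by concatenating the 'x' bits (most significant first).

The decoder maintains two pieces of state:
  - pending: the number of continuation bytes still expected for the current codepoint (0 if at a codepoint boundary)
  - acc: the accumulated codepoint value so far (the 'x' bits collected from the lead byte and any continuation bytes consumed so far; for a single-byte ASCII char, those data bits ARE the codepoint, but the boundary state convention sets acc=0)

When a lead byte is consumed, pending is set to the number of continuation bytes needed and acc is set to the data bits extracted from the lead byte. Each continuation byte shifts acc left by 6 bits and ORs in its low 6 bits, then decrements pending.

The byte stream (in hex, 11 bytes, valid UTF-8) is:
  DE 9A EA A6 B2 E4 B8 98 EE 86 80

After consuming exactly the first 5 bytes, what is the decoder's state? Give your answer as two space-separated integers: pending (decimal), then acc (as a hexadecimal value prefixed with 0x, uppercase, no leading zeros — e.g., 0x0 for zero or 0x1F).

Byte[0]=DE: 2-byte lead. pending=1, acc=0x1E
Byte[1]=9A: continuation. acc=(acc<<6)|0x1A=0x79A, pending=0
Byte[2]=EA: 3-byte lead. pending=2, acc=0xA
Byte[3]=A6: continuation. acc=(acc<<6)|0x26=0x2A6, pending=1
Byte[4]=B2: continuation. acc=(acc<<6)|0x32=0xA9B2, pending=0

Answer: 0 0xA9B2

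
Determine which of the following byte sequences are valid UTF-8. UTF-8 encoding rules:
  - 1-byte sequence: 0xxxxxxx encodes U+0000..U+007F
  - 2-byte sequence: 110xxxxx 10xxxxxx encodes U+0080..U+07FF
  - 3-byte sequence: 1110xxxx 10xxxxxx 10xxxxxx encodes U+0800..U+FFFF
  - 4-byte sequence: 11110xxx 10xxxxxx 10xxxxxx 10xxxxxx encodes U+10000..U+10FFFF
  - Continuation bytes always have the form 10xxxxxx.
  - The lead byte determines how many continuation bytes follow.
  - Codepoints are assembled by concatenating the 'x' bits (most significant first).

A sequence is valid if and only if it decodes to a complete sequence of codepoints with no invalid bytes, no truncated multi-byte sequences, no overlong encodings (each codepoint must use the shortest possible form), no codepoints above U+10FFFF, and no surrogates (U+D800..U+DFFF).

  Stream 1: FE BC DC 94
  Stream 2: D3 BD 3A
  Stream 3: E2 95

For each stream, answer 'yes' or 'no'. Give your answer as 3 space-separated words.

Stream 1: error at byte offset 0. INVALID
Stream 2: decodes cleanly. VALID
Stream 3: error at byte offset 2. INVALID

Answer: no yes no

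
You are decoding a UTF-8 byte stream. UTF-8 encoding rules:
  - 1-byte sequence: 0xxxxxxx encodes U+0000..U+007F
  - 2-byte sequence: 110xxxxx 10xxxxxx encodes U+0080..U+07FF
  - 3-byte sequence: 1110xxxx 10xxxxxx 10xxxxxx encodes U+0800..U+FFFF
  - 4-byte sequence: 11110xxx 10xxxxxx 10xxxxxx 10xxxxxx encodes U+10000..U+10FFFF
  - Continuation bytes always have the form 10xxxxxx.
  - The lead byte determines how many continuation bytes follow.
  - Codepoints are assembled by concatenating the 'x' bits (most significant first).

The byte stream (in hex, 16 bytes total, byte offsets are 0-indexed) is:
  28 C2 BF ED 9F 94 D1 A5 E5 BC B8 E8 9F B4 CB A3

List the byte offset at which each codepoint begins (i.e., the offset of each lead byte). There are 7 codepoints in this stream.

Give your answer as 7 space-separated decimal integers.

Byte[0]=28: 1-byte ASCII. cp=U+0028
Byte[1]=C2: 2-byte lead, need 1 cont bytes. acc=0x2
Byte[2]=BF: continuation. acc=(acc<<6)|0x3F=0xBF
Completed: cp=U+00BF (starts at byte 1)
Byte[3]=ED: 3-byte lead, need 2 cont bytes. acc=0xD
Byte[4]=9F: continuation. acc=(acc<<6)|0x1F=0x35F
Byte[5]=94: continuation. acc=(acc<<6)|0x14=0xD7D4
Completed: cp=U+D7D4 (starts at byte 3)
Byte[6]=D1: 2-byte lead, need 1 cont bytes. acc=0x11
Byte[7]=A5: continuation. acc=(acc<<6)|0x25=0x465
Completed: cp=U+0465 (starts at byte 6)
Byte[8]=E5: 3-byte lead, need 2 cont bytes. acc=0x5
Byte[9]=BC: continuation. acc=(acc<<6)|0x3C=0x17C
Byte[10]=B8: continuation. acc=(acc<<6)|0x38=0x5F38
Completed: cp=U+5F38 (starts at byte 8)
Byte[11]=E8: 3-byte lead, need 2 cont bytes. acc=0x8
Byte[12]=9F: continuation. acc=(acc<<6)|0x1F=0x21F
Byte[13]=B4: continuation. acc=(acc<<6)|0x34=0x87F4
Completed: cp=U+87F4 (starts at byte 11)
Byte[14]=CB: 2-byte lead, need 1 cont bytes. acc=0xB
Byte[15]=A3: continuation. acc=(acc<<6)|0x23=0x2E3
Completed: cp=U+02E3 (starts at byte 14)

Answer: 0 1 3 6 8 11 14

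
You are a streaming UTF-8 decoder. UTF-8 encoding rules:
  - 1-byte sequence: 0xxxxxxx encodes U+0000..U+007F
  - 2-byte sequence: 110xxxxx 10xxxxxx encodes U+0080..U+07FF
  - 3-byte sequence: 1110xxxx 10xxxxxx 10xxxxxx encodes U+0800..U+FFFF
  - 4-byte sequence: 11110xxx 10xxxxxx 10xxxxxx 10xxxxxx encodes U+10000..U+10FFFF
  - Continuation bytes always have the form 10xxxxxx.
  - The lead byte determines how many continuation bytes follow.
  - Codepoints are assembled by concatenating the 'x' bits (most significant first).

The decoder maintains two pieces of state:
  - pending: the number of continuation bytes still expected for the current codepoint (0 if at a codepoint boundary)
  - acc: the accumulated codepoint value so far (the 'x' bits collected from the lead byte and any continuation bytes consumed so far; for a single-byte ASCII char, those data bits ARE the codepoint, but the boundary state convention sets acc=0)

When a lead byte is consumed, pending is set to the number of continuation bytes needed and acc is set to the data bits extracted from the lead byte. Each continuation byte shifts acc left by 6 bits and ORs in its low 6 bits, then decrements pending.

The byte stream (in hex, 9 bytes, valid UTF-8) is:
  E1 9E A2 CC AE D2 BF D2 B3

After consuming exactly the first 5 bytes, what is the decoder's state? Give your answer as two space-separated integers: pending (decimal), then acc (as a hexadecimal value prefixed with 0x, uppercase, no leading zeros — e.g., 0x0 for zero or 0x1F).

Byte[0]=E1: 3-byte lead. pending=2, acc=0x1
Byte[1]=9E: continuation. acc=(acc<<6)|0x1E=0x5E, pending=1
Byte[2]=A2: continuation. acc=(acc<<6)|0x22=0x17A2, pending=0
Byte[3]=CC: 2-byte lead. pending=1, acc=0xC
Byte[4]=AE: continuation. acc=(acc<<6)|0x2E=0x32E, pending=0

Answer: 0 0x32E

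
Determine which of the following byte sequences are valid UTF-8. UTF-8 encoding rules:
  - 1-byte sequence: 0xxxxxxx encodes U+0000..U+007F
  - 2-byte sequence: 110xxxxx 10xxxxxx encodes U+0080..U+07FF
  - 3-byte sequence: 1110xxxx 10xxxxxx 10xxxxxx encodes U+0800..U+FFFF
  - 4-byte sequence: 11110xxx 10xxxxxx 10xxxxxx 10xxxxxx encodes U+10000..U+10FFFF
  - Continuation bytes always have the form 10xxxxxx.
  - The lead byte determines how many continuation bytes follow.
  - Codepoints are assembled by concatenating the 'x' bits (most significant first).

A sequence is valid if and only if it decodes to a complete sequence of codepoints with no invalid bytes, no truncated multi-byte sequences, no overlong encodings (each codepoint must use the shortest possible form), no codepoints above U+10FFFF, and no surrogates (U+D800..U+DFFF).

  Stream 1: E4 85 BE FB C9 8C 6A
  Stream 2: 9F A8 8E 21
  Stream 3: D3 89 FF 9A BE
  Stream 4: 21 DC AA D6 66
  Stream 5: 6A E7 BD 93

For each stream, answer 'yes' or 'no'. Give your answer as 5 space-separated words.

Stream 1: error at byte offset 3. INVALID
Stream 2: error at byte offset 0. INVALID
Stream 3: error at byte offset 2. INVALID
Stream 4: error at byte offset 4. INVALID
Stream 5: decodes cleanly. VALID

Answer: no no no no yes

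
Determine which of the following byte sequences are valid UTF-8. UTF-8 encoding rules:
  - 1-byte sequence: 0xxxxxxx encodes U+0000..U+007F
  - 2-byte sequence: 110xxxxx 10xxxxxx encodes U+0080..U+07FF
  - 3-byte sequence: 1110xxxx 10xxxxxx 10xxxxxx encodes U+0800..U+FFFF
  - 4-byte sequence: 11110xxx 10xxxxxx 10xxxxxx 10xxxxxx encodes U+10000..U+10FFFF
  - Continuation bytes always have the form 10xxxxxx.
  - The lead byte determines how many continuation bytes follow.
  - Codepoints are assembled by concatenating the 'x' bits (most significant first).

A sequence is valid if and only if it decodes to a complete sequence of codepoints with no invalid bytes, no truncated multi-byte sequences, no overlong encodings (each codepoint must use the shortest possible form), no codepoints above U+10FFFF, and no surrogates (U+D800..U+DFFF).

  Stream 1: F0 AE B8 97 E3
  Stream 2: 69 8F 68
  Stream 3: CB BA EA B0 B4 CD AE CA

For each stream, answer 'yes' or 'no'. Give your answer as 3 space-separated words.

Answer: no no no

Derivation:
Stream 1: error at byte offset 5. INVALID
Stream 2: error at byte offset 1. INVALID
Stream 3: error at byte offset 8. INVALID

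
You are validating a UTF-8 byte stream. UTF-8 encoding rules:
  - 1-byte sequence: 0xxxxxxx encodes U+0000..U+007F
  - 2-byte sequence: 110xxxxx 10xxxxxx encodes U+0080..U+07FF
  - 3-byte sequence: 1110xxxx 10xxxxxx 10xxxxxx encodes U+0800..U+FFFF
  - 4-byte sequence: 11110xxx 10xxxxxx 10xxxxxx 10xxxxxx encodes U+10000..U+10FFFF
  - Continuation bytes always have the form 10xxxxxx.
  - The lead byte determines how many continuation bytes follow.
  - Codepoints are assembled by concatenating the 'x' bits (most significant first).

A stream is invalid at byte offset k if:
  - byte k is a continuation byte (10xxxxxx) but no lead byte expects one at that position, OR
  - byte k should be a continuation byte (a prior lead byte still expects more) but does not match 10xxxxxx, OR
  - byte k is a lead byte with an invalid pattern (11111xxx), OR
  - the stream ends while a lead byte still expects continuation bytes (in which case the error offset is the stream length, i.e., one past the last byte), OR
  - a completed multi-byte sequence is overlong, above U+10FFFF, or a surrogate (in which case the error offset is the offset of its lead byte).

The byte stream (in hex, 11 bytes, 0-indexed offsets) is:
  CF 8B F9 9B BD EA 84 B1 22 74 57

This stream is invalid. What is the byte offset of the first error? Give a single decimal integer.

Answer: 2

Derivation:
Byte[0]=CF: 2-byte lead, need 1 cont bytes. acc=0xF
Byte[1]=8B: continuation. acc=(acc<<6)|0x0B=0x3CB
Completed: cp=U+03CB (starts at byte 0)
Byte[2]=F9: INVALID lead byte (not 0xxx/110x/1110/11110)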